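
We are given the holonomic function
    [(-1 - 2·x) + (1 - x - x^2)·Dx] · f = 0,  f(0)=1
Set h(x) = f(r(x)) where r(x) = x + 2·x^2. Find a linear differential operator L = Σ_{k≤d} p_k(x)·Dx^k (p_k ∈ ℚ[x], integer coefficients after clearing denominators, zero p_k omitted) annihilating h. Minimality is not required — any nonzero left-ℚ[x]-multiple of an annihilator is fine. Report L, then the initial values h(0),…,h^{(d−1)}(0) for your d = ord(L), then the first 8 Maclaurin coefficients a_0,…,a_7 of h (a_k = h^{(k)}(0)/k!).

L = (1 + 6·x + 12·x^2 + 16·x^3) + (-1 + x + 3·x^2 + 4·x^3 + 4·x^4)·Dx  (order 1).
h: a_k = 1, 1, 4, 11, 31, 84, 237, 657, …
ICs: h(0) = 1.

f: a_k = 1, 1, 2, 3, 5, 8, 13, 21, …
f∘r: x↦r, Dx↦Dx/r' in L_f ⇒ L₀.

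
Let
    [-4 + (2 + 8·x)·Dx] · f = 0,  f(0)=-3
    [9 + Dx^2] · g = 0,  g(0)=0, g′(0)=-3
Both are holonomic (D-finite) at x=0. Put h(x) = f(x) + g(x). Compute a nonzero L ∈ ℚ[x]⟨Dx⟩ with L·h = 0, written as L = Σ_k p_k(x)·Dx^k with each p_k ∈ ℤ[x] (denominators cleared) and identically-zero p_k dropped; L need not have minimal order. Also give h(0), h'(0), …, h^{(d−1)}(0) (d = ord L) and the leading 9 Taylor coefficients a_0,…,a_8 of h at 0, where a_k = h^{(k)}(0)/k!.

f: a_k = -3, -6, 6, -12, 30, -84, 252, -792, 2574, …
g: a_k = 0, -3, 0, 9/2, 0, -81/40, 0, 243/560, 0, …
f+g: L₀ = lclm(L_f,L_g), ord ≤ 1+2.
L = (-378 - 1296·x - 2592·x^2) + (45 + 828·x + 3888·x^2 + 5184·x^3)·Dx + (-42 - 144·x - 288·x^2)·Dx^2 + (5 + 92·x + 432·x^2 + 576·x^3)·Dx^3  (order 3).
h: a_k = -3, -9, 6, -15/2, 30, -3441/40, 252, -443277/560, 2574, …
ICs: h(0) = -3, h′(0) = -9, h′′(0) = 12.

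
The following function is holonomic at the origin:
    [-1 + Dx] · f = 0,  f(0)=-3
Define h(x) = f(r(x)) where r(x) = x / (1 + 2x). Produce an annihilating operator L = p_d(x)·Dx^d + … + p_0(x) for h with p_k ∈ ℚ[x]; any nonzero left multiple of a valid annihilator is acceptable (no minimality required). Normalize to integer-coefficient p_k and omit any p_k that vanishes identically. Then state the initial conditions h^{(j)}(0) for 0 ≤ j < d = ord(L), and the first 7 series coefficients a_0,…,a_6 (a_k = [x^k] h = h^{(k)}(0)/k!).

f: a_k = -3, -3, -3/2, -1/2, -1/8, -1/40, -1/240, …
h₀=f(r): pull back L_f along r ⇒ L₀.
L = -1 + (1 + 4·x + 4·x^2)·Dx  (order 1).
h: a_k = -3, -3, 9/2, -13/2, 71/8, -441/40, 2699/240, …
ICs: h(0) = -3.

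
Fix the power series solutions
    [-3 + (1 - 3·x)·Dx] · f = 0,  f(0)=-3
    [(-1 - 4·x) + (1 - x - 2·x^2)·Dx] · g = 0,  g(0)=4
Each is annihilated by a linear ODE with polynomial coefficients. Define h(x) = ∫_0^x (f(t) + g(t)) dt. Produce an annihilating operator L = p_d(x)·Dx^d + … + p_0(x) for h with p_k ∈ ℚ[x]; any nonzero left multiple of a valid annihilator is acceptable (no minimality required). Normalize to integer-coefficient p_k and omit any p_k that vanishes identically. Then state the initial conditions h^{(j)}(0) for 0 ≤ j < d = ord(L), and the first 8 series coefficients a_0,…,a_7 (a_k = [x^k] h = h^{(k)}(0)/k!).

f: a_k = -3, -9, -27, -81, -243, -729, -2187, -6561, …
g: a_k = 4, 4, 12, 20, 44, 84, 172, 340, …
Sum ⇒ L₀ = lclm(L_f,L_g) in ℚ(x)⟨Dx⟩.
h=∫₀ˣh₀: take L = L₀·Dx.
L = (-36·x + 36·x^2 - 36·x^3)·Dx + (6 - 6·x - 30·x^2 + 54·x^3 - 72·x^4)·Dx^2 + (-1 + 6·x - 12·x^2 + 8·x^3 + 9·x^4 - 18·x^5)·Dx^3  (order 3).
h: a_k = 0, 1, -5/2, -5, -61/4, -199/5, -215/2, -2015/7, …
ICs: h(0) = 0, h′(0) = 1, h′′(0) = -5.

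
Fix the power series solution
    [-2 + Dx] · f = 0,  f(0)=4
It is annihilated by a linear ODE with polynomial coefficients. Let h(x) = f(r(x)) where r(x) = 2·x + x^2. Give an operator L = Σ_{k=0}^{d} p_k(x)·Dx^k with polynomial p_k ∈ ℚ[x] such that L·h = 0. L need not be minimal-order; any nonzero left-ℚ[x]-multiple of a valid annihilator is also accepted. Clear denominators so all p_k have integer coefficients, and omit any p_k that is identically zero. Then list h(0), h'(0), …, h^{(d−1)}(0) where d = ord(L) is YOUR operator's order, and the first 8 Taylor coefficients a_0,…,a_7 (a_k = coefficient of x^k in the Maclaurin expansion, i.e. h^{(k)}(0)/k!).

f: a_k = 4, 8, 8, 16/3, 8/3, 16/15, 16/45, 32/315, …
h₀=f(r): pull back L_f along r ⇒ L₀.
L = (-4 - 4·x) + Dx  (order 1).
h: a_k = 4, 16, 40, 224/3, 344/3, 2272/15, 7984/45, 11840/63, …
ICs: h(0) = 4.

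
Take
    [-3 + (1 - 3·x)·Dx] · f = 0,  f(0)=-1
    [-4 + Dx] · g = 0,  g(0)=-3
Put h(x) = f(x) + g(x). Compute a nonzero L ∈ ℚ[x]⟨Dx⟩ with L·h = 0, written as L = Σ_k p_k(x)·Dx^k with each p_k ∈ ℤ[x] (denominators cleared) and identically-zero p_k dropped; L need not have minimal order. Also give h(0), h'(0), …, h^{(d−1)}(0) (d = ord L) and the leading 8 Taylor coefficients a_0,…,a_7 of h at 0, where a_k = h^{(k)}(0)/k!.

L = (-24 - 144·x) + (2 + 96·x - 144·x^2)·Dx + (1 - 15·x + 36·x^2)·Dx^2  (order 2).
h: a_k = -4, -15, -33, -59, -113, -1343/5, -11191/15, -230659/105, …
ICs: h(0) = -4, h′(0) = -15.

f: a_k = -1, -3, -9, -27, -81, -243, -729, -2187, …
g: a_k = -3, -12, -24, -32, -32, -128/5, -256/15, -1024/105, …
f+g: L₀ = lclm(L_f,L_g), ord ≤ 1+1.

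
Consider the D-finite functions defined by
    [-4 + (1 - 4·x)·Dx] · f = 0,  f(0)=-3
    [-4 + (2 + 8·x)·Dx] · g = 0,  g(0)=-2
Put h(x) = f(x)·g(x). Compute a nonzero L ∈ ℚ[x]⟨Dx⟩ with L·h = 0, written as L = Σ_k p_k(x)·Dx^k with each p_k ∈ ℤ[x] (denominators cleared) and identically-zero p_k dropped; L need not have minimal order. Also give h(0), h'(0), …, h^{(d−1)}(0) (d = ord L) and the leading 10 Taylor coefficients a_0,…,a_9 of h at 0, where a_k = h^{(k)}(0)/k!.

L = (6 + 8·x) + (-1 + 16·x^2)·Dx  (order 1).
h: a_k = 6, 36, 132, 552, 2148, 8760, 34536, 139728, 553764, 2232216, …
ICs: h(0) = 6.

f: a_k = -3, -12, -48, -192, -768, -3072, -12288, -49152, -196608, -786432, …
g: a_k = -2, -4, 4, -8, 20, -56, 168, -528, 1716, -5720, …
f·g: L₀ = L_f ⊗_s L_g, ord ≤ 1·1.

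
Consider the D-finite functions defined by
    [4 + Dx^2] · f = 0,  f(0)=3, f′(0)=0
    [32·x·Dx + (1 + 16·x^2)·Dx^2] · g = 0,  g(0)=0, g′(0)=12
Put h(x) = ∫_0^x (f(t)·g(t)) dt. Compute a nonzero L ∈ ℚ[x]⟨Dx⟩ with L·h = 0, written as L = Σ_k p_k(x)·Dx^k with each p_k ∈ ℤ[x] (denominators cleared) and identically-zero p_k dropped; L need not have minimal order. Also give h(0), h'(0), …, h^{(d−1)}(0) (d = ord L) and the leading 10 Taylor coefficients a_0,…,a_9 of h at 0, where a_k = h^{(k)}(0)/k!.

L = (1360 + 60416·x^2 + 106496·x^4 + 262144·x^6 + 1048576·x^8)·Dx + (2304·x + 45056·x^3 + 196608·x^5 + 1048576·x^7)·Dx^2 + (360 + 15872·x^2 + 36864·x^4 + 131072·x^6 + 524288·x^8)·Dx^3 + (576·x + 11264·x^3 + 49152·x^5 + 262144·x^7)·Dx^4 + (5 + 192·x^2 + 2560·x^4 + 16384·x^6 + 65536·x^8)·Dx^5  (order 5).
h: a_k = 0, 0, 18, 0, -66, 0, 1876/5, 0, -108862/35, 0, …
ICs: h(0) = 0, h′(0) = 0, h′′(0) = 36, h′′′(0) = 0, h′′′′(0) = -1584.

f: a_k = 3, 0, -6, 0, 2, 0, -4/15, 0, 2/105, 0, …
g: a_k = 0, 12, 0, -64, 0, 3072/5, 0, -49152/7, 0, 262144/3, …
L₀ := L_f ⊗_s L_g (sym. prod.), ord ≤ 4.
h=∫₀ˣh₀: take L = L₀·Dx.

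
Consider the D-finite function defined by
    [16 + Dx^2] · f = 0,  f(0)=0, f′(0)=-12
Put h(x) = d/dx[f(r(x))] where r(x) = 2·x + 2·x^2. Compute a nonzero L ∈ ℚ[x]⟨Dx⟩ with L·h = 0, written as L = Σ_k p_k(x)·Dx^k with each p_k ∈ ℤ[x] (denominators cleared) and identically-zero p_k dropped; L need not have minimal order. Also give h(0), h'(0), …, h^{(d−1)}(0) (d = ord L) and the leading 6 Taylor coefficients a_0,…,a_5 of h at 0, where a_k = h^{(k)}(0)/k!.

L = (76 + 512·x + 1536·x^2 + 2048·x^3 + 1024·x^4) + (-6 - 12·x)·Dx + (1 + 4·x + 4·x^2)·Dx^2  (order 2).
h: a_k = -24, -48, 768, 3072, -256, -23040, …
ICs: h(0) = -24, h′(0) = -48.

f: a_k = 0, -12, 0, 32, 0, -128/5, …
L₀ from L_f via x↦r, Dx↦r'^{-1}Dx.
Differentiate: ansatz ord ≤ ord L₀ ⇒ L.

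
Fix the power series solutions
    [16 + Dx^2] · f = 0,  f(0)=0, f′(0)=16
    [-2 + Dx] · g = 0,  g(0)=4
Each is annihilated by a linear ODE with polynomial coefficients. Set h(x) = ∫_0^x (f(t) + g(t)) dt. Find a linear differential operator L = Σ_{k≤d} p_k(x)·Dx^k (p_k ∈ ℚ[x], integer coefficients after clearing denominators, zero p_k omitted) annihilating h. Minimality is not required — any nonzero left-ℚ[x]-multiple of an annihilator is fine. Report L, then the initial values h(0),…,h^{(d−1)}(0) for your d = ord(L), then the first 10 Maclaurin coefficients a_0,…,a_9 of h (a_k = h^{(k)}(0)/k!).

f: a_k = 0, 16, 0, -128/3, 0, 512/15, 0, -4096/315, 0, 8192/2835, …
g: a_k = 4, 8, 8, 16/3, 8/3, 16/15, 16/45, 32/315, 8/315, 16/2835, …
h₀=f+g: left-lcm gives L₀, ord ≤ 3.
h=∫₀ˣh₀: take L = L₀·Dx.
L = -32·Dx + 16·Dx^2 - 2·Dx^3 + Dx^4  (order 4).
h: a_k = 0, 4, 12, 8/3, -28/3, 8/15, 88/15, 16/315, -508/315, 8/2835, …
ICs: h(0) = 0, h′(0) = 4, h′′(0) = 24, h′′′(0) = 16.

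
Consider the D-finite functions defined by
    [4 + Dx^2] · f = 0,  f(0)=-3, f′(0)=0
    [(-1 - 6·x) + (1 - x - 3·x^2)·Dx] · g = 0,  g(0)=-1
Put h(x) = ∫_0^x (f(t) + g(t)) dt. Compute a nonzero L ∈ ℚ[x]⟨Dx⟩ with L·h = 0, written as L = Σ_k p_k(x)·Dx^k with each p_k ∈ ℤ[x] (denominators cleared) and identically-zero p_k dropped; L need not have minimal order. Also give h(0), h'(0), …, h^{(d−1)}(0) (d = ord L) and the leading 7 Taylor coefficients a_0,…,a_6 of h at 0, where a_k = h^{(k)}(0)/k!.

f: a_k = -3, 0, 6, 0, -2, 0, 4/15, …
g: a_k = -1, -1, -4, -7, -19, -40, -97, …
L₀ := lclm(L_f,L_g); ord L₀ ≤ 2+1.
∫: right-multiply L₀ by Dx.
L = (-92 - 608·x - 512·x^2 - 1104·x^3 - 360·x^4 - 432·x^5)·Dx + (24 - 4·x - 24·x^2 - 80·x^3 - 180·x^4 - 216·x^5 - 216·x^6)·Dx^2 + (-23 - 152·x - 128·x^2 - 276·x^3 - 90·x^4 - 108·x^5)·Dx^3 + (6 - x - 6·x^2 - 20·x^3 - 45·x^4 - 54·x^5 - 54·x^6)·Dx^4  (order 4).
h: a_k = 0, -4, -1/2, 2/3, -7/4, -21/5, -20/3, …
ICs: h(0) = 0, h′(0) = -4, h′′(0) = -1, h′′′(0) = 4.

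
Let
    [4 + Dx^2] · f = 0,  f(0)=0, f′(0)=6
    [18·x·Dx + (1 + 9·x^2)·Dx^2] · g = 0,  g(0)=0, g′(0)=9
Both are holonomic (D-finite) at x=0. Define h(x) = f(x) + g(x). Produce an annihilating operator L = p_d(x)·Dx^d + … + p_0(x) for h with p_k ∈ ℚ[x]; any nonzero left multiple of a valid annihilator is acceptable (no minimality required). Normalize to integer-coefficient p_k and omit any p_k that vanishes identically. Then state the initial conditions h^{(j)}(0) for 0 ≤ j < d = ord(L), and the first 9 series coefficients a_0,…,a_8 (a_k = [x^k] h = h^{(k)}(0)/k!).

f: a_k = 0, 6, 0, -4, 0, 4/5, 0, -8/105, 0, …
g: a_k = 0, 9, 0, -27, 0, 729/5, 0, -6561/7, 0, …
f+g: L₀ = lclm(L_f,L_g), ord ≤ 2+2.
L = (-3744·x + 37584·x^3 + 11664·x^5)·Dx + (-28 + 864·x^2 + 10692·x^4 + 5832·x^6)·Dx^2 + (-936·x + 9396·x^3 + 2916·x^5)·Dx^3 + (-7 + 216·x^2 + 2673·x^4 + 1458·x^6)·Dx^4  (order 4).
h: a_k = 0, 15, 0, -31, 0, 733/5, 0, -98423/105, 0, …
ICs: h(0) = 0, h′(0) = 15, h′′(0) = 0, h′′′(0) = -186.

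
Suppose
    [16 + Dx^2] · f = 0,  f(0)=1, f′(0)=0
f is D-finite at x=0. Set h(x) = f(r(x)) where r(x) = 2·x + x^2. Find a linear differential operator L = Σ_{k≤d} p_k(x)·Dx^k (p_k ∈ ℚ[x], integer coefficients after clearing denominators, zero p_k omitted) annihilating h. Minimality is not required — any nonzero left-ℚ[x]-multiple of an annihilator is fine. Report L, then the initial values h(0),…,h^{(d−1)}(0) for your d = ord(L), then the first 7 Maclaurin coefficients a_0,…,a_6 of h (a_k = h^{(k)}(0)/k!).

f: a_k = 1, 0, -8, 0, 32/3, 0, -256/45, …
h₀=f(r): pull back L_f along r ⇒ L₀.
L = (64 + 192·x + 192·x^2 + 64·x^3) - Dx + (1 + x)·Dx^2  (order 2).
h: a_k = 1, 0, -32, -32, 488/3, 1024/3, -4864/45, …
ICs: h(0) = 1, h′(0) = 0.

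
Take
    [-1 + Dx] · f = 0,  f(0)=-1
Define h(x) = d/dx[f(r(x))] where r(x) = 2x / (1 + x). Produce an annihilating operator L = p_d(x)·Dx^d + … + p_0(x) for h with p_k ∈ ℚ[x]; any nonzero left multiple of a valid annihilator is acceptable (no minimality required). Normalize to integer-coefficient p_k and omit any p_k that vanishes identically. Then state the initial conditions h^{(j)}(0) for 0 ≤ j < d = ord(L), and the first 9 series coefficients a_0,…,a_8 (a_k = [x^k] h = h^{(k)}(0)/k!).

f: a_k = -1, -1, -1/2, -1/6, -1/24, -1/120, -1/720, -1/5040, -1/40320, …
Change of var in L_f (x↦r) gives L₀.
h₀' ⇒ L via d/dx closure of L₀.
L = -2·x + (-1 - 2·x - x^2)·Dx  (order 1).
h: a_k = -2, 0, 2, -8/3, 2, -8/15, -10/9, 256/105, -142/45, …
ICs: h(0) = -2.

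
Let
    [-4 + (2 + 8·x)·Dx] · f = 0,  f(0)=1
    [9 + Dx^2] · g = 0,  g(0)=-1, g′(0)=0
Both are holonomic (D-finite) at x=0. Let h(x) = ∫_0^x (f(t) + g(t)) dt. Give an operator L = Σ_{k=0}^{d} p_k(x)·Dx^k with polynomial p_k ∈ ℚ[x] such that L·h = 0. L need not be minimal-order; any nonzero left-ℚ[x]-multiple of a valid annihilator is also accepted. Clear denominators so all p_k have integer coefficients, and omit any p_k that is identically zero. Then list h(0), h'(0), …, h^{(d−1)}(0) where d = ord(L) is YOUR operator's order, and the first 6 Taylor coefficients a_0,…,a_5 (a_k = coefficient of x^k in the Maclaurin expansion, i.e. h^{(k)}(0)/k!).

L = (-378 - 1296·x - 2592·x^2)·Dx + (45 + 828·x + 3888·x^2 + 5184·x^3)·Dx^2 + (-42 - 144·x - 288·x^2)·Dx^3 + (5 + 92·x + 432·x^2 + 576·x^3)·Dx^4  (order 4).
h: a_k = 0, 0, 1, 5/6, 1, -107/40, …
ICs: h(0) = 0, h′(0) = 0, h′′(0) = 2, h′′′(0) = 5.

f: a_k = 1, 2, -2, 4, -10, 28, …
g: a_k = -1, 0, 9/2, 0, -27/8, 0, …
Sum ⇒ L₀ = lclm(L_f,L_g) in ℚ(x)⟨Dx⟩.
h=∫h₀ ⇒ L = L₀·Dx.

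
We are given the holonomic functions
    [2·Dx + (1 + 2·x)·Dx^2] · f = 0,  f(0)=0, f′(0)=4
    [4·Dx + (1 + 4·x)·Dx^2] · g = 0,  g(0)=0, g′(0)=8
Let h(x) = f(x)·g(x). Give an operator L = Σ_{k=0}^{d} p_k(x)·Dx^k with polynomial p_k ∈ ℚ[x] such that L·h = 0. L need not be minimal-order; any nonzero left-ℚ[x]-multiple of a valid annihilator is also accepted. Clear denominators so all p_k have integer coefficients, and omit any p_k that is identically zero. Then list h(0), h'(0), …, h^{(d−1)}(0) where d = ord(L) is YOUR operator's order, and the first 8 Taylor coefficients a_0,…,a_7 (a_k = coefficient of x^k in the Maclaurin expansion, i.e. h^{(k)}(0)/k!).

f: a_k = 0, 4, -4, 16/3, -8, 64/5, -64/3, 256/7, …
g: a_k = 0, 8, -16, 128/3, -128, 2048/5, -4096/3, 32768/7, …
Product ⇒ symmetric product L₀, ord ≤ 4.
L = (160 + 768·x + 1024·x^2)·Dx + (264 + 2144·x + 5760·x^2 + 5120·x^3)·Dx^2 + (64 + 720·x + 2976·x^2 + 5376·x^3 + 3584·x^4)·Dx^3 + (3 + 44·x + 252·x^2 + 704·x^3 + 960·x^4 + 512·x^5)·Dx^4  (order 4).
h: a_k = 0, 0, 32, -96, 832/3, -832, 117376/45, -42496/5, …
ICs: h(0) = 0, h′(0) = 0, h′′(0) = 64, h′′′(0) = -576.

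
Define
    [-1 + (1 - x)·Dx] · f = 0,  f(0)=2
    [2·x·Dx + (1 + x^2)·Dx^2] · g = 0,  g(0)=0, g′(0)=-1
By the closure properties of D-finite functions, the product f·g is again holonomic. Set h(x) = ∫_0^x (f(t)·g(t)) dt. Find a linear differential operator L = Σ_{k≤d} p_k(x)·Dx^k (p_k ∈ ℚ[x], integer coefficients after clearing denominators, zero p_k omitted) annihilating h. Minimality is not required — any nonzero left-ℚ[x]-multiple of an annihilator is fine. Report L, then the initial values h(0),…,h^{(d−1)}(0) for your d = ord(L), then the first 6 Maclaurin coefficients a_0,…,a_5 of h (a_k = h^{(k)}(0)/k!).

f: a_k = 2, 2, 2, 2, 2, 2, …
g: a_k = 0, -1, 0, 1/3, 0, -1/5, …
f·g: L₀ = L_f ⊗_s L_g, ord ≤ 1·2.
h=∫h₀ ⇒ L = L₀·Dx.
L = 2·x·Dx + (2 - 2·x + 4·x^2)·Dx^2 + (-1 + x - x^2 + x^3)·Dx^3  (order 3).
h: a_k = 0, 0, -1, -2/3, -1/3, -4/15, …
ICs: h(0) = 0, h′(0) = 0, h′′(0) = -2.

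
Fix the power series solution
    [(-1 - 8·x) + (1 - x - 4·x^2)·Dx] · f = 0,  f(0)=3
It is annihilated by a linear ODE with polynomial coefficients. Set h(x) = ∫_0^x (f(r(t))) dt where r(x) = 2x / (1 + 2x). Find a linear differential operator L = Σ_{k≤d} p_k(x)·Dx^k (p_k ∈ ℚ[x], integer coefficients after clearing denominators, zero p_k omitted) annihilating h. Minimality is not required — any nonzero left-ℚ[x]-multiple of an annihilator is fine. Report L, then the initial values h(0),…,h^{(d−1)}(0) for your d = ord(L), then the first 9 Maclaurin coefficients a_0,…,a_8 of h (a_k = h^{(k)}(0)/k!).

L = (2 + 36·x)·Dx + (-1 - 4·x + 12·x^2 + 32·x^3)·Dx^2  (order 2).
h: a_k = 0, 3, 3, 16, 0, 768/5, -256, 15360/7, -6912, …
ICs: h(0) = 0, h′(0) = 3.

f: a_k = 3, 3, 15, 27, 87, 195, 543, 1323, 3495, …
h₀=f(r): pull back L_f along r ⇒ L₀.
Integrate: L := L₀·Dx.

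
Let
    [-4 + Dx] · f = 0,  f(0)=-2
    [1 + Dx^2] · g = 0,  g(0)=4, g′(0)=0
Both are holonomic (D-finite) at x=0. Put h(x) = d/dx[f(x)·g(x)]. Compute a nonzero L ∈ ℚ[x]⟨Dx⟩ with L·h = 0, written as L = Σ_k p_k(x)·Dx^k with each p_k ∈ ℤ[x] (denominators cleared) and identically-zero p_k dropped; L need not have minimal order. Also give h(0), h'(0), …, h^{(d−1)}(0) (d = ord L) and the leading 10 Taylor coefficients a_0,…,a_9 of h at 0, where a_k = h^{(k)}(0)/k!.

f: a_k = -2, -8, -16, -64/3, -64/3, -256/15, -512/45, -2048/315, -1024/315, -4096/2835, …
g: a_k = 4, 0, -2, 0, 1/6, 0, -1/180, 0, 1/10080, 0, …
h₀=f·g: eliminate ⇒ L₀, order ≤ 1·2.
h=h₀': d/dx-closure on L₀ ⇒ L.
L = 17 - 8·Dx + Dx^2  (order 2).
h: a_k = -32, -120, -208, -644/3, -404/3, -33, 1454/45, 31679/630, 50999/1260, 72895/3024, …
ICs: h(0) = -32, h′(0) = -120.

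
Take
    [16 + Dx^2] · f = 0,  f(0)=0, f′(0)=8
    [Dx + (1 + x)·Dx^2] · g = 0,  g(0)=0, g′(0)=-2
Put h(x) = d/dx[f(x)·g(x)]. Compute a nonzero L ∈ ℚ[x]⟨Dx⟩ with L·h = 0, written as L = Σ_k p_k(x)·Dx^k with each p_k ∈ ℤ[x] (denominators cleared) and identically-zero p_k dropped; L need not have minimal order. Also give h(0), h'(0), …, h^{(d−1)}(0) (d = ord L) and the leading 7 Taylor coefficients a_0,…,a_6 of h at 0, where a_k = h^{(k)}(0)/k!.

L = (96160 + 647168·x + 1757184·x^2 + 2482176·x^3 + 1931264·x^4 + 786432·x^5 + 131072·x^6) + (13728 + 74144·x + 156160·x^2 + 161280·x^3 + 81920·x^4 + 16384·x^5)·Dx + (13546 + 87008·x + 228848·x^2 + 316416·x^3 + 242944·x^4 + 98304·x^5 + 16384·x^6)·Dx^2 + (858 + 4634·x + 9760·x^2 + 10080·x^3 + 5120·x^4 + 1024·x^5)·Dx^3 + (471 + 2910·x + 7439·x^2 + 10080·x^3 + 7640·x^4 + 3072·x^5 + 512·x^6)·Dx^4  (order 4).
h: a_k = 0, -32, 24, 448/3, -260/3, -416/3, 952/15, …
ICs: h(0) = 0, h′(0) = -32, h′′(0) = 48, h′′′(0) = 896.

f: a_k = 0, 8, 0, -64/3, 0, 256/15, 0, …
g: a_k = 0, -2, 1, -2/3, 1/2, -2/5, 1/3, …
Product ⇒ symmetric product L₀, ord ≤ 4.
Derive L from L₀ (diff closure).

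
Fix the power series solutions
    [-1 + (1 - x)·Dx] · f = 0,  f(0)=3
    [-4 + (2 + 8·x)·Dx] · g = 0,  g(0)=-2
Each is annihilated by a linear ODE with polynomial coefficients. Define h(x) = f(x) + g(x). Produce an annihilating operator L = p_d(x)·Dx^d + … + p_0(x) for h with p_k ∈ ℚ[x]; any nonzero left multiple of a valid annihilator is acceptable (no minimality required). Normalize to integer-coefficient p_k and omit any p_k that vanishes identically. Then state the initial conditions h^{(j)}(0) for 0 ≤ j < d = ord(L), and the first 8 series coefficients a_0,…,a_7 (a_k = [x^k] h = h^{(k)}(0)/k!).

f: a_k = 3, 3, 3, 3, 3, 3, 3, 3, …
g: a_k = -2, -4, 4, -8, 20, -56, 168, -528, …
L₀ := lclm(L_f,L_g); ord L₀ ≤ 1+1.
L = (-8 - 12·x) + (6 + 8·x + 36·x^2)·Dx + (1 - 3·x - 22·x^2 + 24·x^3)·Dx^2  (order 2).
h: a_k = 1, -1, 7, -5, 23, -53, 171, -525, …
ICs: h(0) = 1, h′(0) = -1.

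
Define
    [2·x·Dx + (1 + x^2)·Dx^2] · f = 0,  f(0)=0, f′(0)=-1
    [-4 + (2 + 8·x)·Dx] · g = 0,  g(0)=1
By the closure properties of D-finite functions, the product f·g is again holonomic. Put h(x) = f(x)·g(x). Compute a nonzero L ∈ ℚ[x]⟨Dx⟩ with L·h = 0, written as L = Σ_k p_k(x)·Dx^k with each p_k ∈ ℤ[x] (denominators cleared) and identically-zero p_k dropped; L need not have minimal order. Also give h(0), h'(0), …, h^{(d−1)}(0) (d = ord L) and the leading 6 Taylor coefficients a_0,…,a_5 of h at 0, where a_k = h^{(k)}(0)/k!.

L = (12 - 4·x - 4·x^2) + (-4 - 14·x + 12·x^2 + 16·x^3)·Dx + (1 + 8·x + 17·x^2 + 8·x^3 + 16·x^4)·Dx^2  (order 2).
h: a_k = 0, -1, -2, 7/3, -10/3, 137/15, …
ICs: h(0) = 0, h′(0) = -1.

f: a_k = 0, -1, 0, 1/3, 0, -1/5, …
g: a_k = 1, 2, -2, 4, -10, 28, …
h₀=f·g: eliminate ⇒ L₀, order ≤ 2·1.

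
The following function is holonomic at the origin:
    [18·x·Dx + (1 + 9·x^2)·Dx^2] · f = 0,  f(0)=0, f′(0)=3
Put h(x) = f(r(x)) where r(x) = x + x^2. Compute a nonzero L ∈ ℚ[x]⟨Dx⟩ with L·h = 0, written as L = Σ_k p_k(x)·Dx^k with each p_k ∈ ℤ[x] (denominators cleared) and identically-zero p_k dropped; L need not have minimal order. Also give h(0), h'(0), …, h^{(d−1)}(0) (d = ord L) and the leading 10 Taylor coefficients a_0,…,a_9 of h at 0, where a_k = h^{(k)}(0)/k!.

f: a_k = 0, 3, 0, -9, 0, 243/5, 0, -2187/7, 0, 2187, …
h₀=f(r): pull back L_f along r ⇒ L₀.
L = (-2 + 18·x + 72·x^2 + 108·x^3 + 54·x^4)·Dx + (1 + 2·x + 9·x^2 + 36·x^3 + 45·x^4 + 18·x^5)·Dx^2  (order 2).
h: a_k = 0, 3, 3, -9, -27, 108/5, 234, 1215/7, -1701, -4131, …
ICs: h(0) = 0, h′(0) = 3.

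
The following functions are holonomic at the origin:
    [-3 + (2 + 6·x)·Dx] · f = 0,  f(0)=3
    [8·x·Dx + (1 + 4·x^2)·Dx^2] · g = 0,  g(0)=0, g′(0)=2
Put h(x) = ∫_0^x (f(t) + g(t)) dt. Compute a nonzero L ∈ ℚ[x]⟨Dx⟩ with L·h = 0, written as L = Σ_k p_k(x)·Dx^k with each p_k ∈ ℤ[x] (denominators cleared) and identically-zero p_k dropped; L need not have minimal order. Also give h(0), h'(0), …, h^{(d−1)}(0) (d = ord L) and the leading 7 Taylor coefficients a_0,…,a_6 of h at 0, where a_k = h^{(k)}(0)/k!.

f: a_k = 3, 9/2, -27/8, 81/16, -1215/128, 5103/256, -45927/1024, …
g: a_k = 0, 2, 0, -8/3, 0, 32/5, 0, …
Sum ⇒ L₀ = lclm(L_f,L_g) in ℚ(x)⟨Dx⟩.
h=∫₀ˣh₀: take L = L₀·Dx.
L = (-48 - 360·x + 576·x^2 + 864·x^3)·Dx^2 + (-59 - 192·x - 120·x^2 + 2304·x^3 + 3024·x^4)·Dx^3 + (-6 + 14·x + 144·x^2 + 272·x^3 + 672·x^4 + 864·x^5)·Dx^4  (order 4).
h: a_k = 0, 3, 13/4, -9/8, 115/192, -243/128, 33707/7680, …
ICs: h(0) = 0, h′(0) = 3, h′′(0) = 13/2, h′′′(0) = -27/4.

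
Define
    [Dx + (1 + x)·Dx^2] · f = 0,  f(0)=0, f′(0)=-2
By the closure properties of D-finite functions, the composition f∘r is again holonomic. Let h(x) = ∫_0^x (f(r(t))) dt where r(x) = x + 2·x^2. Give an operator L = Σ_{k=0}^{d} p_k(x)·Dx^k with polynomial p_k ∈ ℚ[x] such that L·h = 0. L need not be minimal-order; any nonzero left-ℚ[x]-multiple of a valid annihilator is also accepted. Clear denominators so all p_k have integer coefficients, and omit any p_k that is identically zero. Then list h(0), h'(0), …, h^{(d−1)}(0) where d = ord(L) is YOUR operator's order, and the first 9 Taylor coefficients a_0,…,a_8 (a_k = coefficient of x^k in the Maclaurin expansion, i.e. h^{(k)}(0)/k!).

L = (-3 + 4·x + 8·x^2)·Dx^2 + (1 + 5·x + 6·x^2 + 8·x^3)·Dx^3  (order 3).
h: a_k = 0, 0, -1, -1, 5/6, 1/10, -11/15, 3/7, 13/28, …
ICs: h(0) = 0, h′(0) = 0, h′′(0) = -2.

f: a_k = 0, -2, 1, -2/3, 1/2, -2/5, 1/3, -2/7, 1/4, …
f∘r: x↦r, Dx↦Dx/r' in L_f ⇒ L₀.
h=∫h₀ ⇒ L = L₀·Dx.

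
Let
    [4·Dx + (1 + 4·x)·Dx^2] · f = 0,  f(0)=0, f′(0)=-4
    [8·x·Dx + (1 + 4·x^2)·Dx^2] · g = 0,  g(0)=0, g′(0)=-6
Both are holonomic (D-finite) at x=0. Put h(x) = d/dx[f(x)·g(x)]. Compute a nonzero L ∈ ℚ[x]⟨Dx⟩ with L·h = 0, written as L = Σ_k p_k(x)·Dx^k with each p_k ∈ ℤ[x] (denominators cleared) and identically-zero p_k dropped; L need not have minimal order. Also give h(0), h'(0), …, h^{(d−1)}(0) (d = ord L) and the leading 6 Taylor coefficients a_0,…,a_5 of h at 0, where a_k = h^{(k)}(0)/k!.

f: a_k = 0, -4, 8, -64/3, 64, -1024/5, …
g: a_k = 0, -6, 0, 8, 0, -96/5, …
L₀ := L_f ⊗_s L_g (sym. prod.), ord ≤ 4.
Derive L from L₀ (diff closure).
L = (96 + 640·x + 1408·x^2 + 7680·x^3 + 15360·x^4 + 26624·x^5 + 8192·x^7) + (24 + 320·x + 2656·x^2 + 9728·x^3 + 28160·x^4 + 47616·x^5 + 71680·x^6 + 6144·x^7 + 28672·x^8)·Dx + (12 + 104·x + 672·x^2 + 2976·x^3 + 8256·x^4 + 18048·x^5 + 24576·x^6 + 35328·x^7 + 6144·x^8 + 16384·x^9)·Dx^2 + (1 + 12·x + 68·x^2 + 256·x^3 + 696·x^4 + 1536·x^5 + 2688·x^6 + 3072·x^7 + 4224·x^8 + 1024·x^9 + 2048·x^10)·Dx^3  (order 3).
h: a_k = 0, 48, -144, 384, -1600, 34048/5, …
ICs: h(0) = 0, h′(0) = 48, h′′(0) = -288.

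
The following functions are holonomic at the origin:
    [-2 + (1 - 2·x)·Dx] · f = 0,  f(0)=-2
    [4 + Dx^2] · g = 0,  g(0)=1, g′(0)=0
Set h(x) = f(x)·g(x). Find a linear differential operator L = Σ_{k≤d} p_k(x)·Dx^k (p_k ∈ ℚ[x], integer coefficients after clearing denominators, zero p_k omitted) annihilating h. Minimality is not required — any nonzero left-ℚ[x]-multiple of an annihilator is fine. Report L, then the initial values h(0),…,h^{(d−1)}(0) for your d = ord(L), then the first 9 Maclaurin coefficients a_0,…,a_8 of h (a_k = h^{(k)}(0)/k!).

f: a_k = -2, -4, -8, -16, -32, -64, -128, -256, -512, …
g: a_k = 1, 0, -2, 0, 2/3, 0, -4/45, 0, 2/315, …
h₀=f·g: eliminate ⇒ L₀, order ≤ 1·2.
L = (-4 + 8·x) + 4·Dx + (-1 + 2·x)·Dx^2  (order 2).
h: a_k = -2, -4, -4, -8, -52/3, -104/3, -3112/45, -6224/45, -17428/63, …
ICs: h(0) = -2, h′(0) = -4.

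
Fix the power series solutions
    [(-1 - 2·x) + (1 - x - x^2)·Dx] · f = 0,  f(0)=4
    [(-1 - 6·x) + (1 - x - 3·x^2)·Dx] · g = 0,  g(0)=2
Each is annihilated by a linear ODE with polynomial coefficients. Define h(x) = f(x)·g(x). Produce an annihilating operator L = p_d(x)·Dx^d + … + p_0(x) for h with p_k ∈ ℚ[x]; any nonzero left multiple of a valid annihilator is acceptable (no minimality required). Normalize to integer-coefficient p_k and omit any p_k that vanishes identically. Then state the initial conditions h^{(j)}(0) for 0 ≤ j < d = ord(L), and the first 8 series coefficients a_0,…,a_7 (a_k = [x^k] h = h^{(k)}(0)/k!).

f: a_k = 4, 4, 8, 12, 20, 32, 52, 84, …
g: a_k = 2, 2, 8, 14, 38, 80, 194, 434, …
Product ⇒ symmetric product L₀, ord ≤ 1.
L = (-2 - 6·x + 12·x^2 + 12·x^3) + (1 - 2·x - 3·x^2 + 4·x^3 + 3·x^4)·Dx  (order 1).
h: a_k = 8, 16, 56, 128, 336, 784, 1896, 4416, …
ICs: h(0) = 8.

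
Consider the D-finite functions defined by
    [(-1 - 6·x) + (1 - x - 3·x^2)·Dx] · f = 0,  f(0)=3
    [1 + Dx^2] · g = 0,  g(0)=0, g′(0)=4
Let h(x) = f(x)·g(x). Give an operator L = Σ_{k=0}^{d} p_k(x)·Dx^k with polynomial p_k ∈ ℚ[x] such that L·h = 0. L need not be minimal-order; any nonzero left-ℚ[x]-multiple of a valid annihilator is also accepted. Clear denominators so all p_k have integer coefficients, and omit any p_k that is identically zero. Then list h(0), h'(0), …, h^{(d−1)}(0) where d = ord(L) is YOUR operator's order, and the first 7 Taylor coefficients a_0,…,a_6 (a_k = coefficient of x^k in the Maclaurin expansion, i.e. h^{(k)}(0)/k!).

L = (5 + x + 3·x^2) + (2 + 12·x)·Dx + (-1 + x + 3·x^2)·Dx^2  (order 2).
h: a_k = 0, 12, 12, 46, 82, 2201/10, 4661/10, …
ICs: h(0) = 0, h′(0) = 12.

f: a_k = 3, 3, 12, 21, 57, 120, 291, …
g: a_k = 0, 4, 0, -2/3, 0, 1/30, 0, …
f·g: L₀ = L_f ⊗_s L_g, ord ≤ 1·2.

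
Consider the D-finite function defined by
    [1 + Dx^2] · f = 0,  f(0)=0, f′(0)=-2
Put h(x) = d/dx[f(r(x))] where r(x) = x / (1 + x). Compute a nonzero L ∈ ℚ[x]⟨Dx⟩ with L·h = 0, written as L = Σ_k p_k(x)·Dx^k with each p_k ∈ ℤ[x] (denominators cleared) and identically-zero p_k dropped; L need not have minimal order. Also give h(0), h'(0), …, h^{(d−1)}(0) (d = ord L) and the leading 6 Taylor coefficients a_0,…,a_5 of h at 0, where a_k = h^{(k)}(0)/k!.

L = (7 + 12·x + 6·x^2) + (6 + 18·x + 18·x^2 + 6·x^3)·Dx + (1 + 4·x + 6·x^2 + 4·x^3 + x^4)·Dx^2  (order 2).
h: a_k = -2, 4, -5, 4, -1/12, -15/2, …
ICs: h(0) = -2, h′(0) = 4.

f: a_k = 0, -2, 0, 1/3, 0, -1/60, …
L₀ from L_f via x↦r, Dx↦r'^{-1}Dx.
Differentiate: ansatz ord ≤ ord L₀ ⇒ L.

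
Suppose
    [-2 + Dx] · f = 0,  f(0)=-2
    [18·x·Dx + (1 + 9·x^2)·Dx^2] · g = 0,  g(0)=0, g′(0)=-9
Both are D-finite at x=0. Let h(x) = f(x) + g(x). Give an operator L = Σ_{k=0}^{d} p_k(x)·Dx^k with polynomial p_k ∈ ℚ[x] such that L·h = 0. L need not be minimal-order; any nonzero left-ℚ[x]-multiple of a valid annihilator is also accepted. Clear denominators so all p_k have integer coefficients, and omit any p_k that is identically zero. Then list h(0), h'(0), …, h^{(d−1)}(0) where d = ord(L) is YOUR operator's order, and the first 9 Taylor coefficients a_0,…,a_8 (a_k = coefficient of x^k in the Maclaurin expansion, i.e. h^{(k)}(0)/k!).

L = (18 - 36·x - 486·x^2 - 324·x^3)·Dx + (-11 + 207·x^2 - 162·x^4)·Dx^2 + (1 + 9·x + 18·x^2 + 81·x^3 + 81·x^4)·Dx^3  (order 3).
h: a_k = -2, -13, -4, 73/3, -4/3, -439/3, -8/45, 295229/315, -4/315, …
ICs: h(0) = -2, h′(0) = -13, h′′(0) = -8.

f: a_k = -2, -4, -4, -8/3, -4/3, -8/15, -8/45, -16/315, -4/315, …
g: a_k = 0, -9, 0, 27, 0, -729/5, 0, 6561/7, 0, …
f+g: L₀ = lclm(L_f,L_g), ord ≤ 1+2.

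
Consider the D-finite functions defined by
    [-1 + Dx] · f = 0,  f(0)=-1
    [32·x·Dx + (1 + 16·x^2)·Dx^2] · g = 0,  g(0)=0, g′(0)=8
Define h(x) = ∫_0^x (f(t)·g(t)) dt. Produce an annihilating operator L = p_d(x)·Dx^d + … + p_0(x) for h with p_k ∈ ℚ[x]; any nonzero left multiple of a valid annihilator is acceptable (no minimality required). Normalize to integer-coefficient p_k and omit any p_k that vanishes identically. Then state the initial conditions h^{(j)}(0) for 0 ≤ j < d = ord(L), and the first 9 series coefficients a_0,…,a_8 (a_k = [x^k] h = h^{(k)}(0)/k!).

L = (1 - 32·x + 16·x^2)·Dx + (-2 + 32·x - 32·x^2)·Dx^2 + (1 + 16·x^2)·Dx^3  (order 3).
h: a_k = 0, 0, -4, -8/3, 29/3, 124/15, -1943/30, -3623/63, 940403/1680, …
ICs: h(0) = 0, h′(0) = 0, h′′(0) = -8.

f: a_k = -1, -1, -1/2, -1/6, -1/24, -1/120, -1/720, -1/5040, -1/40320, …
g: a_k = 0, 8, 0, -128/3, 0, 2048/5, 0, -32768/7, 0, …
Sym-product of L_f,L_g gives L₀ (≤ ord 2).
Integrate: L := L₀·Dx.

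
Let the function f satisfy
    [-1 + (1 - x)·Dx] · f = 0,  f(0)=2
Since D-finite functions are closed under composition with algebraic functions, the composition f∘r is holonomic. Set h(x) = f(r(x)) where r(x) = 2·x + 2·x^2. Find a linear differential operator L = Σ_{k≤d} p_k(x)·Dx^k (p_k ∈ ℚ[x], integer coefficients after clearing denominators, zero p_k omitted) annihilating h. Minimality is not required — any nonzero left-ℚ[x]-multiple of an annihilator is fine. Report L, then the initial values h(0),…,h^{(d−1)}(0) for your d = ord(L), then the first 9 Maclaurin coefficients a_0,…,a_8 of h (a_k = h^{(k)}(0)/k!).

f: a_k = 2, 2, 2, 2, 2, 2, 2, 2, 2, …
L₀ from L_f via x↦r, Dx↦r'^{-1}Dx.
L = (2 + 4·x) + (-1 + 2·x + 2·x^2)·Dx  (order 1).
h: a_k = 2, 4, 12, 32, 88, 240, 656, 1792, 4896, …
ICs: h(0) = 2.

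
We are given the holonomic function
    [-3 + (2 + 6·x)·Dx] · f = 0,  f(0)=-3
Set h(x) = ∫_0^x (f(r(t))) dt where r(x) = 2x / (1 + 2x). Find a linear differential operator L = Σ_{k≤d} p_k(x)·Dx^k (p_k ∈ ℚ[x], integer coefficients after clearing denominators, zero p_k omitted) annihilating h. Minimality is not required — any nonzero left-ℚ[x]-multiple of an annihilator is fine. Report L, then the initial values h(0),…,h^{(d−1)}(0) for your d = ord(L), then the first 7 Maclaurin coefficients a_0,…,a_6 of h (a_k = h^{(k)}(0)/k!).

L = -3·Dx + (1 + 10·x + 16·x^2)·Dx^2  (order 2).
h: a_k = 0, -3, -9/2, 21/2, -261/8, 5031/40, -9069/16, …
ICs: h(0) = 0, h′(0) = -3.

f: a_k = -3, -9/2, 27/8, -81/16, 1215/128, -5103/256, 45927/1024, …
Change of var in L_f (x↦r) gives L₀.
Integrate: L := L₀·Dx.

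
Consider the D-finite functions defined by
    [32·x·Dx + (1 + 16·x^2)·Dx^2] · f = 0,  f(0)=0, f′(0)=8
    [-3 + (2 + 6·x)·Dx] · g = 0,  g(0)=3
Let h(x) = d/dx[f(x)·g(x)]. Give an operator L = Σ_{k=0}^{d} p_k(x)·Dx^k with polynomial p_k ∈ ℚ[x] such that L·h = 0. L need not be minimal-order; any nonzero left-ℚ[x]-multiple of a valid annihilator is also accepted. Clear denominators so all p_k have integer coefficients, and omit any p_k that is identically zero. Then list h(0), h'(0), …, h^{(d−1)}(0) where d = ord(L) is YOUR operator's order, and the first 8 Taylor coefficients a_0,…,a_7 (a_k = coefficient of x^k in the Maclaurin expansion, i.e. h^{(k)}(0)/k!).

L = (303 + 5760·x - 7200·x^2 - 55296·x^3 - 20736·x^4) + (364 + 3780·x + 4992·x^2 - 64512·x^3 - 193536·x^4 - 82944·x^5)·Dx + (36 - 40·x - 828·x^2 - 4096·x^3 - 24192·x^4 - 55296·x^5 - 27648·x^6)·Dx^2  (order 2).
h: a_k = 24, 72, -465, -606, 103749/16, 857601/80, -68900757/640, -170206749/1120, …
ICs: h(0) = 24, h′(0) = 72.

f: a_k = 0, 8, 0, -128/3, 0, 2048/5, 0, -32768/7, …
g: a_k = 3, 9/2, -27/8, 81/16, -1215/128, 5103/256, -45927/1024, 216513/2048, …
h₀=f·g: eliminate ⇒ L₀, order ≤ 2·1.
Derive L from L₀ (diff closure).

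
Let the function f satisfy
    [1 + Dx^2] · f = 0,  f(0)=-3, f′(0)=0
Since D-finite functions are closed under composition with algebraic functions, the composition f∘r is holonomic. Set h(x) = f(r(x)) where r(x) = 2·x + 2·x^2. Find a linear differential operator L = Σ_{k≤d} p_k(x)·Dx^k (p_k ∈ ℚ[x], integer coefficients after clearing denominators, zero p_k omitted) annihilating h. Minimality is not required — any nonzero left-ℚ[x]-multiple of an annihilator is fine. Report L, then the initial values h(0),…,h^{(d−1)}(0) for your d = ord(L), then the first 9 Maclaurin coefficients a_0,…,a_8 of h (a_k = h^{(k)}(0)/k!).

L = (4 + 24·x + 48·x^2 + 32·x^3) - 2·Dx + (1 + 2·x)·Dx^2  (order 2).
h: a_k = -3, 0, 6, 12, 4, -8, -176/15, -32/5, 208/105, …
ICs: h(0) = -3, h′(0) = 0.

f: a_k = -3, 0, 3/2, 0, -1/8, 0, 1/240, 0, -1/13440, …
Substitute x→r, Dx→(1/r')Dx; clear ⇒ L₀.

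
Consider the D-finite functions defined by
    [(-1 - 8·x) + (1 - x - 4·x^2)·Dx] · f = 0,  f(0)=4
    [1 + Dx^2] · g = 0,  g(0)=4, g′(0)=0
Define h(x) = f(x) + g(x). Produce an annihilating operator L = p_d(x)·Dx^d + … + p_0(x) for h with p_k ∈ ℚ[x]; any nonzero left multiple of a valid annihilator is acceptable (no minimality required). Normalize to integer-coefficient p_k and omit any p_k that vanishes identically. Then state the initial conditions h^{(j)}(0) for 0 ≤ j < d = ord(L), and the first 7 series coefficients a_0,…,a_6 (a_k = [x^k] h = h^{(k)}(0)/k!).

f: a_k = 4, 4, 20, 36, 116, 260, 724, …
g: a_k = 4, 0, -2, 0, 1/6, 0, -1/180, …
Weyl lclm of L_f,L_g ⇒ L₀ (ord ≤ 3).
L = (55 + 486·x + 553·x^2 + 1488·x^3 + 80·x^4 + 128·x^5) + (-11 - 11·x - 23·x^2 + 169·x^3 + 348·x^4 + 48·x^5 + 64·x^6)·Dx + (55 + 486·x + 553·x^2 + 1488·x^3 + 80·x^4 + 128·x^5)·Dx^2 + (-11 - 11·x - 23·x^2 + 169·x^3 + 348·x^4 + 48·x^5 + 64·x^6)·Dx^3  (order 3).
h: a_k = 8, 4, 18, 36, 697/6, 260, 130319/180, …
ICs: h(0) = 8, h′(0) = 4, h′′(0) = 36.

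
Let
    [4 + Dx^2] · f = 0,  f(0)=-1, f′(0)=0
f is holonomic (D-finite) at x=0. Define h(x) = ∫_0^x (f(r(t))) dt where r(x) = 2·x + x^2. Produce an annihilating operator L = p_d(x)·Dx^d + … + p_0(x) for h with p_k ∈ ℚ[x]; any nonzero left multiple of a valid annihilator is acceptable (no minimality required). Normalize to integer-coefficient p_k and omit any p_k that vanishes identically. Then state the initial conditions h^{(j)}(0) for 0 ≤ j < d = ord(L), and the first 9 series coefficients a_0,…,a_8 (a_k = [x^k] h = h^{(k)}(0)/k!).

L = (16 + 48·x + 48·x^2 + 16·x^3)·Dx - Dx^2 + (1 + x)·Dx^3  (order 3).
h: a_k = 0, -1, 0, 8/3, 2, -26/15, -32/9, -464/315, 22/15, …
ICs: h(0) = 0, h′(0) = -1, h′′(0) = 0.

f: a_k = -1, 0, 2, 0, -2/3, 0, 4/45, 0, -2/315, …
Substitute x→r, Dx→(1/r')Dx; clear ⇒ L₀.
h=∫₀ˣh₀: take L = L₀·Dx.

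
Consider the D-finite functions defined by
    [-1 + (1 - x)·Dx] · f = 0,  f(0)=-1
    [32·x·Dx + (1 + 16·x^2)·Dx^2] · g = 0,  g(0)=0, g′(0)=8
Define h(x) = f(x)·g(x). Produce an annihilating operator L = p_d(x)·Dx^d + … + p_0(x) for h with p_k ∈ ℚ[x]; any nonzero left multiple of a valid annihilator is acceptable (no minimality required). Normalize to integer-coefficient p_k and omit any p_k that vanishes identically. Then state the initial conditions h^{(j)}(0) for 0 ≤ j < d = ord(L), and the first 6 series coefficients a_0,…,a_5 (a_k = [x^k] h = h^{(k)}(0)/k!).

f: a_k = -1, -1, -1, -1, -1, -1, …
g: a_k = 0, 8, 0, -128/3, 0, 2048/5, …
Sym-product of L_f,L_g gives L₀ (≤ ord 2).
L = 32·x + (2 - 32·x + 64·x^2)·Dx + (-1 + x - 16·x^2 + 16·x^3)·Dx^2  (order 2).
h: a_k = 0, -8, -8, 104/3, 104/3, -5624/15, …
ICs: h(0) = 0, h′(0) = -8.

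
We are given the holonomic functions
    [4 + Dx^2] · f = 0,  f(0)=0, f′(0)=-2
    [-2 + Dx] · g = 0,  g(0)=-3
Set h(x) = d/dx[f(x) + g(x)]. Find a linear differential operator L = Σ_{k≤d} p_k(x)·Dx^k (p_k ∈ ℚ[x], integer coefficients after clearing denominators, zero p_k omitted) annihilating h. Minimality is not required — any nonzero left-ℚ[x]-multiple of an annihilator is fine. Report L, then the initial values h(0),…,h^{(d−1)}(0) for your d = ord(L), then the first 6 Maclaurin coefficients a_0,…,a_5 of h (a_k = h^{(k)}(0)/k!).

L = 8 - 4·Dx + 2·Dx^2 - Dx^3  (order 3).
h: a_k = -8, -12, -8, -8, -16/3, -8/5, …
ICs: h(0) = -8, h′(0) = -12, h′′(0) = -16.

f: a_k = 0, -2, 0, 4/3, 0, -4/15, …
g: a_k = -3, -6, -6, -4, -2, -4/5, …
Weyl lclm of L_f,L_g ⇒ L₀ (ord ≤ 3).
h₀' ⇒ L via d/dx closure of L₀.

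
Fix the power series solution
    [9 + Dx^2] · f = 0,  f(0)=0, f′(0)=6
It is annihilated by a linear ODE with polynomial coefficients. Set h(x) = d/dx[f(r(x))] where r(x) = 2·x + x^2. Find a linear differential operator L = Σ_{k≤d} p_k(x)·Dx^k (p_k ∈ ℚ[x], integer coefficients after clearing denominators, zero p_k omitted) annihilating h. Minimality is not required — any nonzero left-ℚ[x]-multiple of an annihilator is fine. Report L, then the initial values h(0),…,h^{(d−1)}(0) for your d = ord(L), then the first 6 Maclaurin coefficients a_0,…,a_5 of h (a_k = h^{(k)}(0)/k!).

L = (39 + 144·x + 216·x^2 + 144·x^3 + 36·x^4) + (-3 - 3·x)·Dx + (1 + 2·x + x^2)·Dx^2  (order 2).
h: a_k = 12, 12, -216, -432, 378, 1890, …
ICs: h(0) = 12, h′(0) = 12.

f: a_k = 0, 6, 0, -9, 0, 81/20, …
f∘r: x↦r, Dx↦Dx/r' in L_f ⇒ L₀.
h=h₀': d/dx-closure on L₀ ⇒ L.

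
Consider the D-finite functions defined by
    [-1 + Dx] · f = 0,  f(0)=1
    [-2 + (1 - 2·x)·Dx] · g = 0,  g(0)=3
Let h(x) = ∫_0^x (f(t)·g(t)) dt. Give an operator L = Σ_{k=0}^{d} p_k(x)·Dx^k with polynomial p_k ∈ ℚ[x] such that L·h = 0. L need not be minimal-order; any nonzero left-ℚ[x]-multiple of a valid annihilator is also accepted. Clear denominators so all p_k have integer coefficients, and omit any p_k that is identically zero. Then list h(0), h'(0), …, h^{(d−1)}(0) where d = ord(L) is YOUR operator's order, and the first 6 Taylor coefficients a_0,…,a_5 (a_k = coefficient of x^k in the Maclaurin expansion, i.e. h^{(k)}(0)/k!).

f: a_k = 1, 1, 1/2, 1/6, 1/24, 1/120, …
g: a_k = 3, 6, 12, 24, 48, 96, …
h₀=f·g: eliminate ⇒ L₀, order ≤ 1·1.
h=∫h₀ ⇒ L = L₀·Dx.
L = (3 - 2·x)·Dx + (-1 + 2·x)·Dx^2  (order 2).
h: a_k = 0, 3, 9/2, 13/2, 79/8, 633/40, …
ICs: h(0) = 0, h′(0) = 3.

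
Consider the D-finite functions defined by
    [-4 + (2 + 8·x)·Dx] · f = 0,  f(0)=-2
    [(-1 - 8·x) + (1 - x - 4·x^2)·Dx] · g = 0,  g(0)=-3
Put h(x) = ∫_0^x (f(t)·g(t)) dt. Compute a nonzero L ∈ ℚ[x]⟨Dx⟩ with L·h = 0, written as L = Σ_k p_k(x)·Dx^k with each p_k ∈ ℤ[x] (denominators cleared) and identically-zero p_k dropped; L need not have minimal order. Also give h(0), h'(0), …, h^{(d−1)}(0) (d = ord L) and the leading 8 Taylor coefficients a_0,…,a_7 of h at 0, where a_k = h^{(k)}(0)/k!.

L = (3 + 10·x + 24·x^2)·Dx + (-1 - 3·x + 8·x^2 + 16·x^3)·Dx^2  (order 2).
h: a_k = 0, 6, 9, 10, 63/2, 186/5, 143, 1098/7, …
ICs: h(0) = 0, h′(0) = 6.

f: a_k = -2, -4, 4, -8, 20, -56, 168, -528, …
g: a_k = -3, -3, -15, -27, -87, -195, -543, -1323, …
f·g: L₀ = L_f ⊗_s L_g, ord ≤ 1·1.
∫: right-multiply L₀ by Dx.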